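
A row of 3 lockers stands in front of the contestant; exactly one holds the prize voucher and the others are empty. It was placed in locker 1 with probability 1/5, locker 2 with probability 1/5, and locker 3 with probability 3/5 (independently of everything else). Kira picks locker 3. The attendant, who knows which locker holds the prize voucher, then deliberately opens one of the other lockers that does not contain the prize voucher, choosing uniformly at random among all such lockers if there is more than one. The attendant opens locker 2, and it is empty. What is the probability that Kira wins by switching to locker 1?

2/5

Consider each possible location of the prize voucher in turn.
If it is in locker 1 (prior 1/5): the attendant has no choice, probability 1; weight (1/5)·1 = 1/5.
If it is in locker 2 (prior 1/5): the attendant opened locker 2, so this case is ruled out; weight (1/5)·0 = 0.
If it is in locker 3 (prior 3/5): the attendant has 2 equally likely choices, so probability 1/2; weight (3/5)·(1/2) = 3/10.
The weights sum to 1/2.
So P(the prize voucher in locker 1 | the attendant opened locker 2) = (1/5) / (1/2) = 2/5.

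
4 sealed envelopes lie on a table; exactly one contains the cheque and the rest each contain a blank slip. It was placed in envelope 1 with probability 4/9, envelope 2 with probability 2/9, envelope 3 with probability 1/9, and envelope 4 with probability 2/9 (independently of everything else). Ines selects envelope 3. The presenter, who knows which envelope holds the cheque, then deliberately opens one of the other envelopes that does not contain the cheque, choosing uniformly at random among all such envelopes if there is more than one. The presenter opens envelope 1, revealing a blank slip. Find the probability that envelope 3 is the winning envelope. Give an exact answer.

1/7

Apply Bayes' rule, conditioning on where the cheque actually is.
If it is in envelope 1 (prior 4/9): the presenter opened envelope 1, so this case is ruled out; weight (4/9)·0 = 0.
If it is in either of envelopes 2 and 4 (prior 2/9 each): the presenter has 2 equally likely choices, so probability 1/2; weight (2/9)·(1/2) = 1/9 each.
If it is in envelope 3 (prior 1/9): the presenter has 3 equally likely choices, so probability 1/3; weight (1/9)·(1/3) = 1/27.
The weights sum to 7/27.
So P(the cheque in envelope 3 | the presenter opened envelope 1) = (1/27) / (7/27) = 1/7.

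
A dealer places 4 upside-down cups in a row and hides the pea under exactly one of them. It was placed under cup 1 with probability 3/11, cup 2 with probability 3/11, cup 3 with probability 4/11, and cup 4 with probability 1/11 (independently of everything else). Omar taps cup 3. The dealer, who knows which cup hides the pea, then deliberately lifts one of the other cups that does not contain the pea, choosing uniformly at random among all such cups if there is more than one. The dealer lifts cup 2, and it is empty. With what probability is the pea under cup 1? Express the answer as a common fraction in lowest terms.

Condition on the true location of the pea.
If it is under cup 1 (prior 3/11): the dealer has 2 equally likely choices, so probability 1/2; weight (3/11)·(1/2) = 3/22.
If it is under cup 2 (prior 3/11): the dealer opened cup 2, so this case is ruled out; weight (3/11)·0 = 0.
If it is under cup 3 (prior 4/11): the dealer has 3 equally likely choices, so probability 1/3; weight (4/11)·(1/3) = 4/33.
If it is under cup 4 (prior 1/11): the dealer has 2 equally likely choices, so probability 1/2; weight (1/11)·(1/2) = 1/22.
The weights sum to 10/33.
So P(the pea under cup 1 | the dealer opened cup 2) = (3/22) / (10/33) = 9/20.

9/20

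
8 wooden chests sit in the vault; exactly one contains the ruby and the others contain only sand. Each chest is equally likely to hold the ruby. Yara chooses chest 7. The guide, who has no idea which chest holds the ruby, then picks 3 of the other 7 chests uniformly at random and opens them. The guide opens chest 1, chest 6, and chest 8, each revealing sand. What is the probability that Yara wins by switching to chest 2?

Consider each possible location of the ruby in turn.
If it is in any of chests 1, 6, and 8 (prior 1/8 each): that chest was opened and seen not to hold the prize — ruled out; weight (1/8)·0 = 0 each.
If it is in any of chests 2, 3, 4, 5, and 7 (prior 1/8 each): the guide picks exactly this set with probability 1/35 regardless, and none is the prize; weight (1/8)·(1/35) = 1/280 each.
The weights sum to 1/56.
So P(the ruby in chest 2 | the guide opened chest 1, chest 6, and chest 8) = (1/280) / (1/56) = 1/5.

1/5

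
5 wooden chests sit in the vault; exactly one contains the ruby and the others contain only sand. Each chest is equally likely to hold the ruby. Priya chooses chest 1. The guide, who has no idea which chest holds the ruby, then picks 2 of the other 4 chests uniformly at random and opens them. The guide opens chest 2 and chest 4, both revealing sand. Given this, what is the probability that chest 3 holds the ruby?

Consider each possible location of the ruby in turn.
If it is in any of chests 1, 3, and 5 (prior 1/5 each): the guide picks exactly this set with probability 1/6 regardless, and none is the prize; weight (1/5)·(1/6) = 1/30 each.
If it is in either of chests 2 and 4 (prior 1/5 each): that chest was opened and seen not to hold the prize — ruled out; weight (1/5)·0 = 0 each.
The weights sum to 1/10.
So P(the ruby in chest 3 | the guide opened chest 2 and chest 4) = (1/30) / (1/10) = 1/3.

1/3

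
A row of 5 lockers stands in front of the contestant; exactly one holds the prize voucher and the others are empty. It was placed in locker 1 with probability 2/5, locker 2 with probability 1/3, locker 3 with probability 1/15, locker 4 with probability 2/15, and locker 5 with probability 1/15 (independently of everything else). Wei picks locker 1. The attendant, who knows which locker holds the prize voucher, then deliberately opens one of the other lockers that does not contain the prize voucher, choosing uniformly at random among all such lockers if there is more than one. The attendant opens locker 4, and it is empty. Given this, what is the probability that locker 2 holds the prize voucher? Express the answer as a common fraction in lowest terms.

Consider each possible location of the prize voucher in turn.
If it is in locker 1 (prior 2/5): the attendant has 4 equally likely choices, so probability 1/4; weight (2/5)·(1/4) = 1/10.
If it is in locker 2 (prior 1/3): the attendant has 3 equally likely choices, so probability 1/3; weight (1/3)·(1/3) = 1/9.
If it is in either of lockers 3 and 5 (prior 1/15 each): the attendant has 3 equally likely choices, so probability 1/3; weight (1/15)·(1/3) = 1/45 each.
If it is in locker 4 (prior 2/15): the attendant opened locker 4, so this case is ruled out; weight (2/15)·0 = 0.
The weights sum to 23/90.
So P(the prize voucher in locker 2 | the attendant opened locker 4) = (1/9) / (23/90) = 10/23.

10/23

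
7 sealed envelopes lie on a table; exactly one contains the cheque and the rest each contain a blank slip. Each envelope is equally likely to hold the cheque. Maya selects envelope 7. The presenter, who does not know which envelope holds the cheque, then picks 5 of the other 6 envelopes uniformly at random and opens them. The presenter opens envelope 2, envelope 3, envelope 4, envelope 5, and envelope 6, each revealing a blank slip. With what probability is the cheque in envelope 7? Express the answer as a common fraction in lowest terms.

Because the presenter chose which envelopes to open without knowing where the cheque is, the choice is independent of the prize location. Learning that none of the 5 opened envelopes holds the cheque simply rules out those 5 locations and leaves the remaining 2 envelopes still equally likely by symmetry.
So P(the cheque in envelope 7) = 1/2.

1/2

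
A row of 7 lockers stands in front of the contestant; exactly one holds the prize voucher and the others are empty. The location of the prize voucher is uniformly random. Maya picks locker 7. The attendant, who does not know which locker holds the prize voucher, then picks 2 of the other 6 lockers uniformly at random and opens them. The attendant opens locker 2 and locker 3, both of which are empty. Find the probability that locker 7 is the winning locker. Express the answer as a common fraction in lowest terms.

1/5

Consider each possible location of the prize voucher in turn.
If it is in any of lockers 1, 4, 5, 6, and 7 (prior 1/7 each): the attendant picks exactly this set with probability 1/15 regardless, and none is the prize; weight (1/7)·(1/15) = 1/105 each.
If it is in either of lockers 2 and 3 (prior 1/7 each): that locker was opened and seen not to hold the prize — ruled out; weight (1/7)·0 = 0 each.
The weights sum to 1/21.
So P(the prize voucher in locker 7 | the attendant opened locker 2 and locker 3) = (1/105) / (1/21) = 1/5.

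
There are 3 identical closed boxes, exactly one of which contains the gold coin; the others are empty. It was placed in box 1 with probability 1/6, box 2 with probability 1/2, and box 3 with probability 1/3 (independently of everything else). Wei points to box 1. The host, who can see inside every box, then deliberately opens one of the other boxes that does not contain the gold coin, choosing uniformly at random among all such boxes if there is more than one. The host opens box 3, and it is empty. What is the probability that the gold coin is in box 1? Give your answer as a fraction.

Apply Bayes' rule, conditioning on where the gold coin actually is.
If it is in box 1 (prior 1/6): the host has 2 equally likely choices, so probability 1/2; weight (1/6)·(1/2) = 1/12.
If it is in box 2 (prior 1/2): the host has no choice, probability 1; weight (1/2)·1 = 1/2.
If it is in box 3 (prior 1/3): the host opened box 3, so this case is ruled out; weight (1/3)·0 = 0.
The weights sum to 7/12.
So P(the gold coin in box 1 | the host opened box 3) = (1/12) / (7/12) = 1/7.

1/7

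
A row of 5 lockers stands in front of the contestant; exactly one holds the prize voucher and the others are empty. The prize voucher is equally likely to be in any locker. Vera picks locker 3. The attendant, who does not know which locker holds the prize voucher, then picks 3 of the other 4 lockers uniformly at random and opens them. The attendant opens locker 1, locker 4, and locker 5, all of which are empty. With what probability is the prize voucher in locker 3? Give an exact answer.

Consider each possible location of the prize voucher in turn.
If it is in any of lockers 1, 4, and 5 (prior 1/5 each): that locker was opened and seen not to hold the prize — ruled out; weight (1/5)·0 = 0 each.
If it is in either of lockers 2 and 3 (prior 1/5 each): the attendant picks exactly this set with probability 1/4 regardless, and none is the prize; weight (1/5)·(1/4) = 1/20 each.
The weights sum to 1/10.
So P(the prize voucher in locker 3 | the attendant opened locker 1, locker 4, and locker 5) = (1/20) / (1/10) = 1/2.

1/2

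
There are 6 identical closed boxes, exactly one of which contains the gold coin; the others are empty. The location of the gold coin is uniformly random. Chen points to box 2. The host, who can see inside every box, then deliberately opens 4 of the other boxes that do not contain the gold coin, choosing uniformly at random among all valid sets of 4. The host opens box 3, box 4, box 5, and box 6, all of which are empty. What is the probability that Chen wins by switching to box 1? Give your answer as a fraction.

Condition on the true location of the gold coin.
If it is in box 1 (prior 1/6): the host has no choice, probability 1; weight (1/6)·1 = 1/6.
If it is in box 2 (prior 1/6): the host has 5 equally likely choices, so probability 1/5; weight (1/6)·(1/5) = 1/30.
If it is in any of boxes 3, 4, 5, and 6 (prior 1/6 each): that box was opened and seen not to hold the prize — ruled out; weight (1/6)·0 = 0 each.
The weights sum to 1/5.
So P(the gold coin in box 1 | the host opened box 3, box 4, box 5, and box 6) = (1/6) / (1/5) = 5/6.

5/6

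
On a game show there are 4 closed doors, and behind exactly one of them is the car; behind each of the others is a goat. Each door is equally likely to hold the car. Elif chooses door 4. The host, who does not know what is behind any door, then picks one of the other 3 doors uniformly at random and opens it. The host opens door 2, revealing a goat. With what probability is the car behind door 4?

1/3

Apply Bayes' rule, conditioning on where the car actually is.
If it is behind any of doors 1, 3, and 4 (prior 1/4 each): the host picks door 2 with probability 1/3 regardless, and it is not the prize; weight (1/4)·(1/3) = 1/12 each.
If it is behind door 2 (prior 1/4): the host opened door 2, so this case is ruled out; weight (1/4)·0 = 0.
The weights sum to 1/4.
So P(the car behind door 4 | the host opened door 2) = (1/12) / (1/4) = 1/3.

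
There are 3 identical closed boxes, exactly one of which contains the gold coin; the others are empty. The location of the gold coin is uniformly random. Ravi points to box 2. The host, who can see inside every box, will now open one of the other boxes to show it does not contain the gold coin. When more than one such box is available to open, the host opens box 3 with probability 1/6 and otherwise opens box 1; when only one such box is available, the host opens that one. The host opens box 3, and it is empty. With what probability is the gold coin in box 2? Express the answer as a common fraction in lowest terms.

1/7

Consider each possible location of the gold coin in turn.
If it is in box 1 (prior 1/3): only box 3 is available, probability 1; weight (1/3)·1 = 1/3.
If it is in box 2 (prior 1/3): box 3 is available, opened with probability 1/6; weight (1/3)·(1/6) = 1/18.
If it is in box 3 (prior 1/3): the host opened box 3, so this case is ruled out; weight (1/3)·0 = 0.
The weights sum to 7/18.
So P(the gold coin in box 2 | the host opened box 3) = (1/18) / (7/18) = 1/7.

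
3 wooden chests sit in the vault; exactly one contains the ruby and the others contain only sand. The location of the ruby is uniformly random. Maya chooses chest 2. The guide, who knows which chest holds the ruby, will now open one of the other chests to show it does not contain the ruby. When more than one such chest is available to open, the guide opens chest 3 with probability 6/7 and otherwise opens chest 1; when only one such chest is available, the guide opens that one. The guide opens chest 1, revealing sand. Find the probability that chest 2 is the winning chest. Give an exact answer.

1/8

Consider each possible location of the ruby in turn.
If it is in chest 1 (prior 1/3): the guide opened chest 1, so this case is ruled out; weight (1/3)·0 = 0.
If it is in chest 2 (prior 1/3): chest 3 is available but not opened, probability 1/7; weight (1/3)·(1/7) = 1/21.
If it is in chest 3 (prior 1/3): only chest 1 is available, probability 1; weight (1/3)·1 = 1/3.
The weights sum to 8/21.
So P(the ruby in chest 2 | the guide opened chest 1) = (1/21) / (8/21) = 1/8.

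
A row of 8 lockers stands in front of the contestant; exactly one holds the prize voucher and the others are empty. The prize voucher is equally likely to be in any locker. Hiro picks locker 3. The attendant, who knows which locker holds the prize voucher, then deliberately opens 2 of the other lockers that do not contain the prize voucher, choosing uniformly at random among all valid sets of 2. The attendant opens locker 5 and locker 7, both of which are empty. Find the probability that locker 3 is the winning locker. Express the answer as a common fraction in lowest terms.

Apply Bayes' rule, conditioning on where the prize voucher actually is.
If it is in any of lockers 1, 2, 4, 6, and 8 (prior 1/8 each): the attendant has 15 equally likely choices, so probability 1/15; weight (1/8)·(1/15) = 1/120 each.
If it is in locker 3 (prior 1/8): the attendant has 21 equally likely choices, so probability 1/21; weight (1/8)·(1/21) = 1/168.
If it is in either of lockers 5 and 7 (prior 1/8 each): that locker was opened and seen not to hold the prize — ruled out; weight (1/8)·0 = 0 each.
The weights sum to 1/21.
So P(the prize voucher in locker 3 | the attendant opened locker 5 and locker 7) = (1/168) / (1/21) = 1/8.

1/8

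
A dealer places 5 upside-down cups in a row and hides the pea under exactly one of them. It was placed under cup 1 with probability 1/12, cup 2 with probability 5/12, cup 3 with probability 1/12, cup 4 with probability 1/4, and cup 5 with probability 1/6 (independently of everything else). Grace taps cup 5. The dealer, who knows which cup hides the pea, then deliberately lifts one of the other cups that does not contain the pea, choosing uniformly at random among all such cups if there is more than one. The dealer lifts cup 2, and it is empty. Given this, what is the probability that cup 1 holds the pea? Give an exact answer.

2/13

Consider each possible location of the pea in turn.
If it is under either of cups 1 and 3 (prior 1/12 each): the dealer has 3 equally likely choices, so probability 1/3; weight (1/12)·(1/3) = 1/36 each.
If it is under cup 2 (prior 5/12): the dealer opened cup 2, so this case is ruled out; weight (5/12)·0 = 0.
If it is under cup 4 (prior 1/4): the dealer has 3 equally likely choices, so probability 1/3; weight (1/4)·(1/3) = 1/12.
If it is under cup 5 (prior 1/6): the dealer has 4 equally likely choices, so probability 1/4; weight (1/6)·(1/4) = 1/24.
The weights sum to 13/72.
So P(the pea under cup 1 | the dealer opened cup 2) = (1/36) / (13/72) = 2/13.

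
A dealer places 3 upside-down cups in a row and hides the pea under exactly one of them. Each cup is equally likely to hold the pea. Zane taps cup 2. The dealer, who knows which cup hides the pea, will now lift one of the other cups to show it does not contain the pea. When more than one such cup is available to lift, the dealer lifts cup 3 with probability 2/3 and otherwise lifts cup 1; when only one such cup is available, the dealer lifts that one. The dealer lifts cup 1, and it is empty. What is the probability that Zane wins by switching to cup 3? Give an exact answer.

3/4

Condition on the true location of the pea.
If it is under cup 1 (prior 1/3): the dealer opened cup 1, so this case is ruled out; weight (1/3)·0 = 0.
If it is under cup 2 (prior 1/3): cup 3 is available but not opened, probability 1/3; weight (1/3)·(1/3) = 1/9.
If it is under cup 3 (prior 1/3): only cup 1 is available, probability 1; weight (1/3)·1 = 1/3.
The weights sum to 4/9.
So P(the pea under cup 3 | the dealer opened cup 1) = (1/3) / (4/9) = 3/4.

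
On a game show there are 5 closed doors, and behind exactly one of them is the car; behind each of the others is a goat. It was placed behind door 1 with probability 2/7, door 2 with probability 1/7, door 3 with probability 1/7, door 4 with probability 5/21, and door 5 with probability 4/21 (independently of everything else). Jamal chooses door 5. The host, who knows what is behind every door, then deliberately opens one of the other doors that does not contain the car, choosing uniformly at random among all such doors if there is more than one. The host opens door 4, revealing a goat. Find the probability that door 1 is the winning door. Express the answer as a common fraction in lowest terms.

Consider each possible location of the car in turn.
If it is behind door 1 (prior 2/7): the host has 3 equally likely choices, so probability 1/3; weight (2/7)·(1/3) = 2/21.
If it is behind either of doors 2 and 3 (prior 1/7 each): the host has 3 equally likely choices, so probability 1/3; weight (1/7)·(1/3) = 1/21 each.
If it is behind door 4 (prior 5/21): the host opened door 4, so this case is ruled out; weight (5/21)·0 = 0.
If it is behind door 5 (prior 4/21): the host has 4 equally likely choices, so probability 1/4; weight (4/21)·(1/4) = 1/21.
The weights sum to 5/21.
So P(the car behind door 1 | the host opened door 4) = (2/21) / (5/21) = 2/5.

2/5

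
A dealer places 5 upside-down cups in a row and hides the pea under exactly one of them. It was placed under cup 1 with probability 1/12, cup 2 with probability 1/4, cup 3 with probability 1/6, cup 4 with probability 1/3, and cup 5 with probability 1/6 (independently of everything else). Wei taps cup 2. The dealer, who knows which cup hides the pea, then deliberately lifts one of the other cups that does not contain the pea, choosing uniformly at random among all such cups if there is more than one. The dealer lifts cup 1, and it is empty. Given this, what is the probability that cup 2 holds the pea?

9/41

Consider each possible location of the pea in turn.
If it is under cup 1 (prior 1/12): the dealer opened cup 1, so this case is ruled out; weight (1/12)·0 = 0.
If it is under cup 2 (prior 1/4): the dealer has 4 equally likely choices, so probability 1/4; weight (1/4)·(1/4) = 1/16.
If it is under either of cups 3 and 5 (prior 1/6 each): the dealer has 3 equally likely choices, so probability 1/3; weight (1/6)·(1/3) = 1/18 each.
If it is under cup 4 (prior 1/3): the dealer has 3 equally likely choices, so probability 1/3; weight (1/3)·(1/3) = 1/9.
The weights sum to 41/144.
So P(the pea under cup 2 | the dealer opened cup 1) = (1/16) / (41/144) = 9/41.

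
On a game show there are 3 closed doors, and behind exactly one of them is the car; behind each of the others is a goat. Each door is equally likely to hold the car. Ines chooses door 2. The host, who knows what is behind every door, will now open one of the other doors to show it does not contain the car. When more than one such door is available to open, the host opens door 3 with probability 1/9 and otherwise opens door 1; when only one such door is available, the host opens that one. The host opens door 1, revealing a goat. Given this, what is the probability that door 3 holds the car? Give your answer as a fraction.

9/17

Consider each possible location of the car in turn.
If it is behind door 1 (prior 1/3): the host opened door 1, so this case is ruled out; weight (1/3)·0 = 0.
If it is behind door 2 (prior 1/3): door 3 is available but not opened, probability 8/9; weight (1/3)·(8/9) = 8/27.
If it is behind door 3 (prior 1/3): only door 1 is available, probability 1; weight (1/3)·1 = 1/3.
The weights sum to 17/27.
So P(the car behind door 3 | the host opened door 1) = (1/3) / (17/27) = 9/17.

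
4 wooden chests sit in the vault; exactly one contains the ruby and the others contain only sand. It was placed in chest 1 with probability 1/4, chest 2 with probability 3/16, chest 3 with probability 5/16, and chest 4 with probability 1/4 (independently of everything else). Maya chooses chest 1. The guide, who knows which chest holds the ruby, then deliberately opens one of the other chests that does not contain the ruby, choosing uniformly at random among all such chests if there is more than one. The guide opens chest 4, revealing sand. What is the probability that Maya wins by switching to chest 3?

15/32

Condition on the true location of the ruby.
If it is in chest 1 (prior 1/4): the guide has 3 equally likely choices, so probability 1/3; weight (1/4)·(1/3) = 1/12.
If it is in chest 2 (prior 3/16): the guide has 2 equally likely choices, so probability 1/2; weight (3/16)·(1/2) = 3/32.
If it is in chest 3 (prior 5/16): the guide has 2 equally likely choices, so probability 1/2; weight (5/16)·(1/2) = 5/32.
If it is in chest 4 (prior 1/4): the guide opened chest 4, so this case is ruled out; weight (1/4)·0 = 0.
The weights sum to 1/3.
So P(the ruby in chest 3 | the guide opened chest 4) = (5/32) / (1/3) = 15/32.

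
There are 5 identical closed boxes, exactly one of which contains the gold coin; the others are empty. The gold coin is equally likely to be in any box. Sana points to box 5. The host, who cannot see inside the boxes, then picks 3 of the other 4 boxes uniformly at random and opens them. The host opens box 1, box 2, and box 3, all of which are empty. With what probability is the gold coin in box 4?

1/2

Because the host chose which boxes to open without knowing where the gold coin is, the choice is independent of the prize location. Learning that none of the 3 opened boxes holds the gold coin simply rules out those 3 locations and leaves the remaining 2 boxes still equally likely by symmetry.
So P(the gold coin in box 4) = 1/2.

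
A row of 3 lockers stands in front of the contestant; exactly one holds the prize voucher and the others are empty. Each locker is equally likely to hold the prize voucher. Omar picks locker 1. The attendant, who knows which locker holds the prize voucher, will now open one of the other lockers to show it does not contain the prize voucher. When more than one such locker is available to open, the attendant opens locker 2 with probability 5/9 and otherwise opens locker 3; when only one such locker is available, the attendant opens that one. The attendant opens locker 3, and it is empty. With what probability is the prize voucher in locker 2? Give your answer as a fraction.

Consider each possible location of the prize voucher in turn.
If it is in locker 1 (prior 1/3): locker 2 is available but not opened, probability 4/9; weight (1/3)·(4/9) = 4/27.
If it is in locker 2 (prior 1/3): only locker 3 is available, probability 1; weight (1/3)·1 = 1/3.
If it is in locker 3 (prior 1/3): the attendant opened locker 3, so this case is ruled out; weight (1/3)·0 = 0.
The weights sum to 13/27.
So P(the prize voucher in locker 2 | the attendant opened locker 3) = (1/3) / (13/27) = 9/13.

9/13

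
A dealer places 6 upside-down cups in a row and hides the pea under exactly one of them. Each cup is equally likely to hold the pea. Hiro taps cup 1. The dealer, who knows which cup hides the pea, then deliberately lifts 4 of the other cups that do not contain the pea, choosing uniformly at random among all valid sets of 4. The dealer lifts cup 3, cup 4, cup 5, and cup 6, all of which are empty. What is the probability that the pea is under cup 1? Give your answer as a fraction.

1/6

Consider each possible location of the pea in turn.
If it is under cup 1 (prior 1/6): the dealer has 5 equally likely choices, so probability 1/5; weight (1/6)·(1/5) = 1/30.
If it is under cup 2 (prior 1/6): the dealer has no choice, probability 1; weight (1/6)·1 = 1/6.
If it is under any of cups 3, 4, 5, and 6 (prior 1/6 each): that cup was opened and seen not to hold the prize — ruled out; weight (1/6)·0 = 0 each.
The weights sum to 1/5.
So P(the pea under cup 1 | the dealer opened cup 3, cup 4, cup 5, and cup 6) = (1/30) / (1/5) = 1/6.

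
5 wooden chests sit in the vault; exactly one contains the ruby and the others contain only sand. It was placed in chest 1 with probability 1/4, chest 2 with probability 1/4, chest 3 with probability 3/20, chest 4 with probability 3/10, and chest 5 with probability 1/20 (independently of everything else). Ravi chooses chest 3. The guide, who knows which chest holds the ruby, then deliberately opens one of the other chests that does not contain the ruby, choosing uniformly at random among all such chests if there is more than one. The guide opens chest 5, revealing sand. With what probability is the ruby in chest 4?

24/73

Condition on the true location of the ruby.
If it is in either of chests 1 and 2 (prior 1/4 each): the guide has 3 equally likely choices, so probability 1/3; weight (1/4)·(1/3) = 1/12 each.
If it is in chest 3 (prior 3/20): the guide has 4 equally likely choices, so probability 1/4; weight (3/20)·(1/4) = 3/80.
If it is in chest 4 (prior 3/10): the guide has 3 equally likely choices, so probability 1/3; weight (3/10)·(1/3) = 1/10.
If it is in chest 5 (prior 1/20): the guide opened chest 5, so this case is ruled out; weight (1/20)·0 = 0.
The weights sum to 73/240.
So P(the ruby in chest 4 | the guide opened chest 5) = (1/10) / (73/240) = 24/73.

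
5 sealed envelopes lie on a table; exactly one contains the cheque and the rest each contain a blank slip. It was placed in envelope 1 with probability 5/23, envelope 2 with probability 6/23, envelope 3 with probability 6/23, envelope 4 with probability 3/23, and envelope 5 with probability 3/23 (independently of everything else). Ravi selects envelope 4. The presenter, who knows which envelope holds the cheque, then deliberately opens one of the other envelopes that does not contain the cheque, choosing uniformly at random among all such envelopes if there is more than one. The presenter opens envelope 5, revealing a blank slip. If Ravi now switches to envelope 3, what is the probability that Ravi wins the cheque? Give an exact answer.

24/77

Condition on the true location of the cheque.
If it is in envelope 1 (prior 5/23): the presenter has 3 equally likely choices, so probability 1/3; weight (5/23)·(1/3) = 5/69.
If it is in either of envelopes 2 and 3 (prior 6/23 each): the presenter has 3 equally likely choices, so probability 1/3; weight (6/23)·(1/3) = 2/23 each.
If it is in envelope 4 (prior 3/23): the presenter has 4 equally likely choices, so probability 1/4; weight (3/23)·(1/4) = 3/92.
If it is in envelope 5 (prior 3/23): the presenter opened envelope 5, so this case is ruled out; weight (3/23)·0 = 0.
The weights sum to 77/276.
So P(the cheque in envelope 3 | the presenter opened envelope 5) = (2/23) / (77/276) = 24/77.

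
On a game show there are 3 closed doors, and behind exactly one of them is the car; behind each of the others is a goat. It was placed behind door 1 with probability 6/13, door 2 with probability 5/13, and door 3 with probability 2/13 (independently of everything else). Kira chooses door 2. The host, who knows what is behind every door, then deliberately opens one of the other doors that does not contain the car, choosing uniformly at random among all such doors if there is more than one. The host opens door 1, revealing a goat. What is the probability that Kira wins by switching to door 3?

Condition on the true location of the car.
If it is behind door 1 (prior 6/13): the host opened door 1, so this case is ruled out; weight (6/13)·0 = 0.
If it is behind door 2 (prior 5/13): the host has 2 equally likely choices, so probability 1/2; weight (5/13)·(1/2) = 5/26.
If it is behind door 3 (prior 2/13): the host has no choice, probability 1; weight (2/13)·1 = 2/13.
The weights sum to 9/26.
So P(the car behind door 3 | the host opened door 1) = (2/13) / (9/26) = 4/9.

4/9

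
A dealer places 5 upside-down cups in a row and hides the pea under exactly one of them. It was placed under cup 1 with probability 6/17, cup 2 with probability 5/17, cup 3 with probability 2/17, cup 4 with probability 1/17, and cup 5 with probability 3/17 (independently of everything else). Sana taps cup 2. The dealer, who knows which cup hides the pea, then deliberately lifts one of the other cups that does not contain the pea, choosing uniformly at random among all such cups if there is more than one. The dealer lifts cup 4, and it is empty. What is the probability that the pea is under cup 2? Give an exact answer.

15/59

Consider each possible location of the pea in turn.
If it is under cup 1 (prior 6/17): the dealer has 3 equally likely choices, so probability 1/3; weight (6/17)·(1/3) = 2/17.
If it is under cup 2 (prior 5/17): the dealer has 4 equally likely choices, so probability 1/4; weight (5/17)·(1/4) = 5/68.
If it is under cup 3 (prior 2/17): the dealer has 3 equally likely choices, so probability 1/3; weight (2/17)·(1/3) = 2/51.
If it is under cup 4 (prior 1/17): the dealer opened cup 4, so this case is ruled out; weight (1/17)·0 = 0.
If it is under cup 5 (prior 3/17): the dealer has 3 equally likely choices, so probability 1/3; weight (3/17)·(1/3) = 1/17.
The weights sum to 59/204.
So P(the pea under cup 2 | the dealer opened cup 4) = (5/68) / (59/204) = 15/59.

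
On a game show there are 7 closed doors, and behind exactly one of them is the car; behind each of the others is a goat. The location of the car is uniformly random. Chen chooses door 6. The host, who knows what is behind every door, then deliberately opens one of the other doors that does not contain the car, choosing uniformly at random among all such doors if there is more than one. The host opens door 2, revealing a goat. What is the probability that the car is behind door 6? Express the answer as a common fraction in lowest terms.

Condition on the true location of the car.
If it is behind any of doors 1, 3, 4, 5, and 7 (prior 1/7 each): the host has 5 equally likely choices, so probability 1/5; weight (1/7)·(1/5) = 1/35 each.
If it is behind door 2 (prior 1/7): the host opened door 2, so this case is ruled out; weight (1/7)·0 = 0.
If it is behind door 6 (prior 1/7): the host has 6 equally likely choices, so probability 1/6; weight (1/7)·(1/6) = 1/42.
The weights sum to 1/6.
So P(the car behind door 6 | the host opened door 2) = (1/42) / (1/6) = 1/7.

1/7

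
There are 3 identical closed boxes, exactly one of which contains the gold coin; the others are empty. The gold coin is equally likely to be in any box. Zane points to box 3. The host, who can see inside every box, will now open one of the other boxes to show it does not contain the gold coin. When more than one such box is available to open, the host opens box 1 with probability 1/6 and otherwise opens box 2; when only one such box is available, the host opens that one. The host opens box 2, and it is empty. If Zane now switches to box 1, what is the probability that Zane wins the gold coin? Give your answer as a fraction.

Consider each possible location of the gold coin in turn.
If it is in box 1 (prior 1/3): only box 2 is available, probability 1; weight (1/3)·1 = 1/3.
If it is in box 2 (prior 1/3): the host opened box 2, so this case is ruled out; weight (1/3)·0 = 0.
If it is in box 3 (prior 1/3): box 1 is available but not opened, probability 5/6; weight (1/3)·(5/6) = 5/18.
The weights sum to 11/18.
So P(the gold coin in box 1 | the host opened box 2) = (1/3) / (11/18) = 6/11.

6/11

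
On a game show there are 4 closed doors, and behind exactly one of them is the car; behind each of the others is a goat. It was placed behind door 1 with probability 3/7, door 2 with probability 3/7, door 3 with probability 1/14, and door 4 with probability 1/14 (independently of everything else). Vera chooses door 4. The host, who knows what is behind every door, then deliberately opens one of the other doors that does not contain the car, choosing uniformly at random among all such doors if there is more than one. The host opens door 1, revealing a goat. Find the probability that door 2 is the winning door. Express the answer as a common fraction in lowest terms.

Apply Bayes' rule, conditioning on where the car actually is.
If it is behind door 1 (prior 3/7): the host opened door 1, so this case is ruled out; weight (3/7)·0 = 0.
If it is behind door 2 (prior 3/7): the host has 2 equally likely choices, so probability 1/2; weight (3/7)·(1/2) = 3/14.
If it is behind door 3 (prior 1/14): the host has 2 equally likely choices, so probability 1/2; weight (1/14)·(1/2) = 1/28.
If it is behind door 4 (prior 1/14): the host has 3 equally likely choices, so probability 1/3; weight (1/14)·(1/3) = 1/42.
The weights sum to 23/84.
So P(the car behind door 2 | the host opened door 1) = (3/14) / (23/84) = 18/23.

18/23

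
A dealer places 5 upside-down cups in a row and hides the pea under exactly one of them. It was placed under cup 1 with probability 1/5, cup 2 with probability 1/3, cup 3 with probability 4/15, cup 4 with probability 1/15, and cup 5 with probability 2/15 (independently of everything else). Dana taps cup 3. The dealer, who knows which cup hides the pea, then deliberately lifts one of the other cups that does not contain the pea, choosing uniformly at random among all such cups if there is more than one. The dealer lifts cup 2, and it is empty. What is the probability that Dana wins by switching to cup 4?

1/9

Consider each possible location of the pea in turn.
If it is under cup 1 (prior 1/5): the dealer has 3 equally likely choices, so probability 1/3; weight (1/5)·(1/3) = 1/15.
If it is under cup 2 (prior 1/3): the dealer opened cup 2, so this case is ruled out; weight (1/3)·0 = 0.
If it is under cup 3 (prior 4/15): the dealer has 4 equally likely choices, so probability 1/4; weight (4/15)·(1/4) = 1/15.
If it is under cup 4 (prior 1/15): the dealer has 3 equally likely choices, so probability 1/3; weight (1/15)·(1/3) = 1/45.
If it is under cup 5 (prior 2/15): the dealer has 3 equally likely choices, so probability 1/3; weight (2/15)·(1/3) = 2/45.
The weights sum to 1/5.
So P(the pea under cup 4 | the dealer opened cup 2) = (1/45) / (1/5) = 1/9.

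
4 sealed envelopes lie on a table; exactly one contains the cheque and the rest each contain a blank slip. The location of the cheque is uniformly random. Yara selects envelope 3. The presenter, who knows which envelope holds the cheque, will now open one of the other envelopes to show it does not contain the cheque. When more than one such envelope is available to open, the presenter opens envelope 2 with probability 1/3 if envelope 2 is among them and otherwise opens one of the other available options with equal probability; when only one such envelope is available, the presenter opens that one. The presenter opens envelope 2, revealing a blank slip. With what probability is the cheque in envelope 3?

1/3

Condition on the true location of the cheque.
If it is in any of envelopes 1, 3, and 4 (prior 1/4 each): envelope 2 is available, opened with probability 1/3; weight (1/4)·(1/3) = 1/12 each.
If it is in envelope 2 (prior 1/4): the presenter opened envelope 2, so this case is ruled out; weight (1/4)·0 = 0.
The weights sum to 1/4.
So P(the cheque in envelope 3 | the presenter opened envelope 2) = (1/12) / (1/4) = 1/3.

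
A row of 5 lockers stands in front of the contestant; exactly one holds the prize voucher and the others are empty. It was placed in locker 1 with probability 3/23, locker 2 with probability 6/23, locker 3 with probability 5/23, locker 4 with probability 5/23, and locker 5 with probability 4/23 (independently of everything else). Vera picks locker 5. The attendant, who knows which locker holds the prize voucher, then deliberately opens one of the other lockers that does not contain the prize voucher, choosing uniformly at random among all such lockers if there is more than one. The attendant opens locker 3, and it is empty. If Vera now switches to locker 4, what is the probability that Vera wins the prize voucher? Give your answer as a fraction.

Condition on the true location of the prize voucher.
If it is in locker 1 (prior 3/23): the attendant has 3 equally likely choices, so probability 1/3; weight (3/23)·(1/3) = 1/23.
If it is in locker 2 (prior 6/23): the attendant has 3 equally likely choices, so probability 1/3; weight (6/23)·(1/3) = 2/23.
If it is in locker 3 (prior 5/23): the attendant opened locker 3, so this case is ruled out; weight (5/23)·0 = 0.
If it is in locker 4 (prior 5/23): the attendant has 3 equally likely choices, so probability 1/3; weight (5/23)·(1/3) = 5/69.
If it is in locker 5 (prior 4/23): the attendant has 4 equally likely choices, so probability 1/4; weight (4/23)·(1/4) = 1/23.
The weights sum to 17/69.
So P(the prize voucher in locker 4 | the attendant opened locker 3) = (5/69) / (17/69) = 5/17.

5/17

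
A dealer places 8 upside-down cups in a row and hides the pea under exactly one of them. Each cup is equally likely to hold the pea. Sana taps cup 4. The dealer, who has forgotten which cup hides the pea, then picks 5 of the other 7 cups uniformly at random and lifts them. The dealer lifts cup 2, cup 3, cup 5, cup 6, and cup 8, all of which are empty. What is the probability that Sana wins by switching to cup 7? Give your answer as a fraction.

1/3

Apply Bayes' rule, conditioning on where the pea actually is.
If it is under any of cups 1, 4, and 7 (prior 1/8 each): the dealer picks exactly this set with probability 1/21 regardless, and none is the prize; weight (1/8)·(1/21) = 1/168 each.
If it is under any of cups 2, 3, 5, 6, and 8 (prior 1/8 each): that cup was opened and seen not to hold the prize — ruled out; weight (1/8)·0 = 0 each.
The weights sum to 1/56.
So P(the pea under cup 7 | the dealer opened cup 2, cup 3, cup 5, cup 6, and cup 8) = (1/168) / (1/56) = 1/3.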